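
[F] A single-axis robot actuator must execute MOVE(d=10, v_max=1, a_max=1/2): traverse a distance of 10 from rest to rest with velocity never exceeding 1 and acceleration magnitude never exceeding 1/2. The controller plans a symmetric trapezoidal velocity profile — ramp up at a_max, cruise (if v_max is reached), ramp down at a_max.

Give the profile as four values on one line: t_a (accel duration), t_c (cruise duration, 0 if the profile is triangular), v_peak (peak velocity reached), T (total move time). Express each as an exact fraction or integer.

t_a=2 t_c=8 v_peak=1 T=12

(v_max)²/a_max = 1²/(1/2) = 2
10 ≥ 2 so v_max reached
t_a = 1/(1/2) = 2; v_peak = 1
d_cruise = 10 − 2 = 8; t_c = 8/1 = 8
T = 2·2 + 8 = 12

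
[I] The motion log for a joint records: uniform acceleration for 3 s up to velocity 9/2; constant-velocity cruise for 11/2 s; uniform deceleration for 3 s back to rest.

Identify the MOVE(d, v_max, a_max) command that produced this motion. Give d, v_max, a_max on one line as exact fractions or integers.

a_max = (9/2)/3 = 3/2
d_a = ½·9/2·3 = 27/4; d_c = 9/2·11/2 = 99/4
d = 2·27/4 + 99/4 = 153/4
t_c = 11/2 > 0 ⇒ limit active, v_max = 9/2

d=153/4 v_max=9/2 a_max=3/2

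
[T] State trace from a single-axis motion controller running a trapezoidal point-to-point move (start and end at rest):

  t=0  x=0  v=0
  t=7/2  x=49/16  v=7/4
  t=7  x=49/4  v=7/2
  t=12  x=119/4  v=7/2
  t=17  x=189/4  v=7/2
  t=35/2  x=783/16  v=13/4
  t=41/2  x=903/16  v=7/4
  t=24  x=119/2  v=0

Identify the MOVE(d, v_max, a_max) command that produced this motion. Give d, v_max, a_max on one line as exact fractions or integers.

final state: t=24, x=119/2, v=0 → d = 119/2
a_max = (7/4−0)/(7/2−0) = 1/2
max v = 7/2 over t∈[7,17] → v_max = 7/2
check: 7/2·(7+10) = 119/2 ✓

d=119/2 v_max=7/2 a_max=1/2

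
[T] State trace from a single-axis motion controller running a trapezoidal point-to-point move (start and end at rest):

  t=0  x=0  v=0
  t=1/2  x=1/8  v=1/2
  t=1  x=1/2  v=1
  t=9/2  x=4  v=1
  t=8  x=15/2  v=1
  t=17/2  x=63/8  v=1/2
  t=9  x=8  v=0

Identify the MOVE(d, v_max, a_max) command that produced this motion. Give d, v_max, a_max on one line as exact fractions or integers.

final state: t=9, x=8, v=0 → d = 8
a_max = (1/2−0)/(1/2−0) = 1
max v = 1 over t∈[1,8] → v_max = 1
check: 1·(1+7) = 8 ✓

d=8 v_max=1 a_max=1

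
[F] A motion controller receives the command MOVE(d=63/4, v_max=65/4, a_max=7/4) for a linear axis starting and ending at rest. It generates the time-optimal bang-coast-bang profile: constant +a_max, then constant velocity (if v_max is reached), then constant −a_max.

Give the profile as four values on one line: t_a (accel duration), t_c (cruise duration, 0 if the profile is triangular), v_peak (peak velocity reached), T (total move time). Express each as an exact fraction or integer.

v_max²/a_max = (65/4)²/(7/4) = 4225/28
63/4 < 4225/28 ⇒ no cruise
v_peak = √(63/4·7/4) = √(441/16) = 21/4
t_a = (21/4)/(7/4) = 3; t_c = 0
T = 2·3 = 6

t_a=3 t_c=0 v_peak=21/4 T=6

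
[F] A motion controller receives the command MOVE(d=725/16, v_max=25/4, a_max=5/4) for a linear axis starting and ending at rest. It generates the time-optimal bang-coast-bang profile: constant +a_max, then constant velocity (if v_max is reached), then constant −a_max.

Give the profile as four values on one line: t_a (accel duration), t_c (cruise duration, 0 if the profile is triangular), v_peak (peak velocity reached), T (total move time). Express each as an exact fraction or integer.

v_max²/a_max = (25/4)²/(5/4) = 125/4
725/16 ≥ 125/4 so v_max reached
t_a = (25/4)/(5/4) = 5; v_peak = 25/4
d_cruise = 725/16 − 125/4 = 225/16; t_c = (225/16)/(25/4) = 9/4
T = 2·5 + 9/4 = 49/4

t_a=5 t_c=9/4 v_peak=25/4 T=49/4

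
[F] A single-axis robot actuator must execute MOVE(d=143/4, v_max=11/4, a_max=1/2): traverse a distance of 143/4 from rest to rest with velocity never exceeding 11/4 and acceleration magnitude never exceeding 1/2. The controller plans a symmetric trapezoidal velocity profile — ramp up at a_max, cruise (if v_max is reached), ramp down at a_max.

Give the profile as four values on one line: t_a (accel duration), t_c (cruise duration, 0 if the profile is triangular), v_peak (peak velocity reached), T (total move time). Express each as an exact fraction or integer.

t_a=11/2 t_c=15/2 v_peak=11/4 T=37/2

vₘ²/aₘ = (11/4)²/(1/2) = 121/8
143/4 ≥ 121/8 → trapezoidal
t_a = (11/4)/(1/2) = 11/2; v_peak = 11/4
d_cruise = 143/4 − 121/8 = 165/8; t_c = (165/8)/(11/4) = 15/2
T = 2·11/2 + 15/2 = 37/2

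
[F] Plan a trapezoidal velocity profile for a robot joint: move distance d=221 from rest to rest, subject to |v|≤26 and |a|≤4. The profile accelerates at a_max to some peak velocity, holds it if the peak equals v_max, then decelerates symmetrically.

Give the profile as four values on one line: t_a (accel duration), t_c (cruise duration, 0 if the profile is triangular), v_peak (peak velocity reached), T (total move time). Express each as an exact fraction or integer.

t_a=13/2 t_c=2 v_peak=26 T=15

vₘ²/aₘ = 26²/4 = 169
221 ≥ 169 → trapezoidal
t_a = 26/4 = 13/2; v_peak = 26
d_cruise = 221 − 169 = 52; t_c = 52/26 = 2
T = 2·13/2 + 2 = 15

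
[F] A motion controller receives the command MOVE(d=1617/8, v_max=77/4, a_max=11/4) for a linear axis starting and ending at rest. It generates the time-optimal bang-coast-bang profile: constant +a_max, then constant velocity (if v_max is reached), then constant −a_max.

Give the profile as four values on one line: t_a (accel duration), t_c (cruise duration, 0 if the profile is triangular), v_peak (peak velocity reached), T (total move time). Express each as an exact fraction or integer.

(v_max)²/a_max = (77/4)²/(11/4) = 539/4
1617/8 ≥ 539/4 ⇒ cruise phase
t_a = (77/4)/(11/4) = 7; v_peak = 77/4
d_cruise = 1617/8 − 539/4 = 539/8; t_c = (539/8)/(77/4) = 7/2
T = 2·7 + 7/2 = 35/2

t_a=7 t_c=7/2 v_peak=77/4 T=35/2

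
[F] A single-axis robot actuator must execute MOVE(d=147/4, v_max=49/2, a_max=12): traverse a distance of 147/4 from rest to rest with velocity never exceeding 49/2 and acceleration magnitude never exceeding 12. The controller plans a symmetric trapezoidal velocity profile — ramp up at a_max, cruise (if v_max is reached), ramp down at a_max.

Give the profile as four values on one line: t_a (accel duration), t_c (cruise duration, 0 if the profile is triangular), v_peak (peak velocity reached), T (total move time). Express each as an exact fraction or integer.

t_a=7/4 t_c=0 v_peak=21 T=7/2

(v_max)²/a_max = (49/2)²/12 = 2401/48
147/4 < 2401/48 so t_c = 0
v_peak = √(147/4·12) = √441 = 21
t_a = 21/12 = 7/4; t_c = 0
T = 2·7/4 = 7/2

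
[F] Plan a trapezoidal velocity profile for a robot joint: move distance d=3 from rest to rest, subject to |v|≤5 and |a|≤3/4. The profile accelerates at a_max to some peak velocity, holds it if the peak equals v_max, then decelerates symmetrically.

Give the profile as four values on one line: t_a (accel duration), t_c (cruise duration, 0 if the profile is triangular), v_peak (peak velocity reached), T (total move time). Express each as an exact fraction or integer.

t_a=2 t_c=0 v_peak=3/2 T=4

(v_max)²/a_max = 5²/(3/4) = 100/3
3 < 100/3 so t_c = 0
v_peak = √(3·3/4) = √(9/4) = 3/2
t_a = (3/2)/(3/4) = 2; t_c = 0
T = 2·2 = 4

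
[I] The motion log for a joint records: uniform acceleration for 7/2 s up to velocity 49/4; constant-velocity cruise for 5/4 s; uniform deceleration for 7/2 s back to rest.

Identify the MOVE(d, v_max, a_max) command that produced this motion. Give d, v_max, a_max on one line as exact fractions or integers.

a_max = (49/4)/(7/2) = 7/2
d_a = ½·49/4·7/2 = 343/16; d_c = 49/4·5/4 = 245/16
d = 2·343/16 + 245/16 = 931/16
t_c = 5/4 > 0 → v_max = v_peak = 49/4

d=931/16 v_max=49/4 a_max=7/2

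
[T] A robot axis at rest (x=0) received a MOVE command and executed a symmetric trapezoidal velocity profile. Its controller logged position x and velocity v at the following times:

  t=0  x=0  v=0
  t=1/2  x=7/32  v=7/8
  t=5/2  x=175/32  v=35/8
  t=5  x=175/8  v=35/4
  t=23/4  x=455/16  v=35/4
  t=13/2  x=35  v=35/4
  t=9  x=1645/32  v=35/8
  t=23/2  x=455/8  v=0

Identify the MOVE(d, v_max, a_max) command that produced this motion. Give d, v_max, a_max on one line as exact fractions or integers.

d=455/8 v_max=35/4 a_max=7/4

final state: t=23/2, x=455/8, v=0 → d = 455/8
a_max = (7/8−0)/(1/2−0) = 7/4
max v = 35/4 over t∈[5,13/2] → v_max = 35/4
check: 35/4·(5+3/2) = 455/8 ✓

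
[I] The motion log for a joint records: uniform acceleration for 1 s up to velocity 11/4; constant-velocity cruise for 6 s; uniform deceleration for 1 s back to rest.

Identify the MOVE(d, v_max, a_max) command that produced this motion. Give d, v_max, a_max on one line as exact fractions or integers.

a_max = (11/4)/1 = 11/4
d_a = ½·11/4·1 = 11/8; d_c = 11/4·6 = 33/2
d = 2·11/8 + 33/2 = 77/4
t_c = 6 > 0 → v_max = v_peak = 11/4

d=77/4 v_max=11/4 a_max=11/4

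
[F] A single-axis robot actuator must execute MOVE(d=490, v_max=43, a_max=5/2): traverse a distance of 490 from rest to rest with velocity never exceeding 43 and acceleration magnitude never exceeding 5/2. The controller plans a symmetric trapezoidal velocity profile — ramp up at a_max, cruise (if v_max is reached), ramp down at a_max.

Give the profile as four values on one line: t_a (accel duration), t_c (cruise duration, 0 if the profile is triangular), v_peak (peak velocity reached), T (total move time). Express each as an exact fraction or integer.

t_a=14 t_c=0 v_peak=35 T=28

(v_max)²/a_max = 43²/(5/2) = 3698/5
490 < 3698/5 so t_c = 0
v_peak = √(490·5/2) = √1225 = 35
t_a = 35/(5/2) = 14; t_c = 0
T = 2·14 = 28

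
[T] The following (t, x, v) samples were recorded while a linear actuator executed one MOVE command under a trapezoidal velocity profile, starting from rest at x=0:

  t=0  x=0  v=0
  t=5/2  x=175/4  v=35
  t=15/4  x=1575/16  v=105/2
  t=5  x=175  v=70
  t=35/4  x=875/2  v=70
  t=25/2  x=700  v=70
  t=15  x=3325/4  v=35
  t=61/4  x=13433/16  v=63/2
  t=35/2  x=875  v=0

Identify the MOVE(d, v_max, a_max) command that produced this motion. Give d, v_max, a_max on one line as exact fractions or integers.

d=875 v_max=70 a_max=14

final state: t=35/2, x=875, v=0 → d = 875
a_max = (35−0)/(5/2−0) = 14
max v = 70 over t∈[5,25/2] → v_max = 70
check: 70·(5+15/2) = 875 ✓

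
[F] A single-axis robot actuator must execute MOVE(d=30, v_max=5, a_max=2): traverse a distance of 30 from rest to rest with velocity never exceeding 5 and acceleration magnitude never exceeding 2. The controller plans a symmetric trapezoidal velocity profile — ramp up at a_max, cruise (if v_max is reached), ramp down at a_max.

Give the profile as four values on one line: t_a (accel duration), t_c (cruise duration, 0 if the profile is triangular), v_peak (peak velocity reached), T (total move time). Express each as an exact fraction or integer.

v_max²/a_max = 5²/2 = 25/2
30 ≥ 25/2 so v_max reached
t_a = 5/2; v_peak = 5
d_cruise = 30 − 25/2 = 35/2; t_c = (35/2)/5 = 7/2
T = 2·5/2 + 7/2 = 17/2

t_a=5/2 t_c=7/2 v_peak=5 T=17/2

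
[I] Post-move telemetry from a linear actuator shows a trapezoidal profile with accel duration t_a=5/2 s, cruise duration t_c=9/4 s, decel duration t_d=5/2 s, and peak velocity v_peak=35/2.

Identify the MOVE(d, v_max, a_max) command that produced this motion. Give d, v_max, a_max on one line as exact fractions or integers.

d=665/8 v_max=35/2 a_max=7

a_max = (35/2)/(5/2) = 7
d_a = ½·35/2·5/2 = 175/8; d_c = 35/2·9/4 = 315/8
d = 2·175/8 + 315/8 = 665/8
t_c = 9/4 > 0 → v_max = v_peak = 35/2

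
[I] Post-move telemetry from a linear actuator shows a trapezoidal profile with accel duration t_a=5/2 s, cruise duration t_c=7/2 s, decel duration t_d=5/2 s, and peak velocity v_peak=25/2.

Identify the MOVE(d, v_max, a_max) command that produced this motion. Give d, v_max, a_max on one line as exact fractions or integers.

d=75 v_max=25/2 a_max=5

a_max = (25/2)/(5/2) = 5
d_a = ½·25/2·5/2 = 125/8; d_c = 25/2·7/2 = 175/4
d = 2·125/8 + 175/4 = 75
t_c = 7/2 > 0 → v_max = v_peak = 25/2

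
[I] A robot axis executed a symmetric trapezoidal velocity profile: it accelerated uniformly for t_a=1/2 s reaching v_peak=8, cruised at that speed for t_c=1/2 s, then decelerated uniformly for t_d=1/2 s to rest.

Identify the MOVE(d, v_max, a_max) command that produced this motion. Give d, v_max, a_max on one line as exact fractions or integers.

d=8 v_max=8 a_max=16

a_max = 8/(1/2) = 16
d_a = ½·8·1/2 = 2; d_c = 8·1/2 = 4
d = 2·2 + 4 = 8
t_c = 1/2 > 0 ⇒ limit active, v_max = 8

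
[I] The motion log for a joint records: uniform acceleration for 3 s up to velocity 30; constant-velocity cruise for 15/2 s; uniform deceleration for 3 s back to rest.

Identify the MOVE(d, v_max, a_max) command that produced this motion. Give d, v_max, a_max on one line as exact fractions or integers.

a_max = 30/3 = 10
d_a = ½·30·3 = 45; d_c = 30·15/2 = 225
d = 2·45 + 225 = 315
t_c = 15/2 > 0 so v_max = 30

d=315 v_max=30 a_max=10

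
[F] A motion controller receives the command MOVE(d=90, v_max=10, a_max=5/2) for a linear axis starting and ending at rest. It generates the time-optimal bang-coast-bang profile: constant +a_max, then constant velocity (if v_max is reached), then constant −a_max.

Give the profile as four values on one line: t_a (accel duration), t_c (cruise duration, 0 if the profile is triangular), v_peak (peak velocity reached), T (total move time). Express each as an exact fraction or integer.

t_a=4 t_c=5 v_peak=10 T=13

(v_max)²/a_max = 10²/(5/2) = 40
90 ≥ 40 → trapezoidal
t_a = 10/(5/2) = 4; v_peak = 10
d_cruise = 90 − 40 = 50; t_c = 50/10 = 5
T = 2·4 + 5 = 13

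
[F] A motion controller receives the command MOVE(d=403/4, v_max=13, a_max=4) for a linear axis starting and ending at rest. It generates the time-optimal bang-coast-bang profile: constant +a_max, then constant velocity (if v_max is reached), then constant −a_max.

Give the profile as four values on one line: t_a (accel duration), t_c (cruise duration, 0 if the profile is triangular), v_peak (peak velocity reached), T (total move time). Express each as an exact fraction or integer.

t_a=13/4 t_c=9/2 v_peak=13 T=11

v_max²/a_max = 13²/4 = 169/4
403/4 ≥ 169/4 so v_max reached
t_a = 13/4; v_peak = 13
d_cruise = 403/4 − 169/4 = 117/2; t_c = (117/2)/13 = 9/2
T = 2·13/4 + 9/2 = 11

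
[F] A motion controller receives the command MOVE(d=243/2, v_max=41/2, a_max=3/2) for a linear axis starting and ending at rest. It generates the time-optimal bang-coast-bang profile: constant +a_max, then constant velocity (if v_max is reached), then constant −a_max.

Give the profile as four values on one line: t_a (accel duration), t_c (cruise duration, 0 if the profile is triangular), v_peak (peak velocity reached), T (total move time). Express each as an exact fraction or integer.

t_a=9 t_c=0 v_peak=27/2 T=18

(v_max)²/a_max = (41/2)²/(3/2) = 1681/6
243/2 < 1681/6 → triangular
v_peak = √(243/2·3/2) = √(729/4) = 27/2
t_a = (27/2)/(3/2) = 9; t_c = 0
T = 2·9 = 18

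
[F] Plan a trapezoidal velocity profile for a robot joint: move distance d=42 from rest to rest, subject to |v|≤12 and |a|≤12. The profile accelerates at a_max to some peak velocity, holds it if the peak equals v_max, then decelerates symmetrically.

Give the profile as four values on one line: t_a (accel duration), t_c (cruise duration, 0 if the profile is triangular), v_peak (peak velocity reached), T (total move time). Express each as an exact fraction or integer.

v_max²/a_max = 12²/12 = 12
42 ≥ 12 ⇒ cruise phase
t_a = 12/12 = 1; v_peak = 12
d_cruise = 42 − 12 = 30; t_c = 30/12 = 5/2
T = 2·1 + 5/2 = 9/2

t_a=1 t_c=5/2 v_peak=12 T=9/2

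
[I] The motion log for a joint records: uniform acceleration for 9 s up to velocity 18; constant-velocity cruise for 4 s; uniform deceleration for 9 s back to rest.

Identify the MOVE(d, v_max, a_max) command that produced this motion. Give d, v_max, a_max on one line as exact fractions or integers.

d=234 v_max=18 a_max=2

a_max = 18/9 = 2
d_a = ½·18·9 = 81; d_c = 18·4 = 72
d = 2·81 + 72 = 234
t_c = 4 > 0 so v_max = 18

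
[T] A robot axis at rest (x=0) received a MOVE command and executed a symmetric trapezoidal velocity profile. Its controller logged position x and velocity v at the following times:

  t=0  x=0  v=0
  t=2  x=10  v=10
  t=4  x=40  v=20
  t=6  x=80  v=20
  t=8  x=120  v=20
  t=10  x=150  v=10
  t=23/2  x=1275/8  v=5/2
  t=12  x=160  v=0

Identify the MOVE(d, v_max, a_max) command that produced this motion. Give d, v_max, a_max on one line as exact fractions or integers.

final state: t=12, x=160, v=0 → d = 160
a_max = (10−0)/(2−0) = 5
max v = 20 over t∈[4,8] → v_max = 20
check: 20·(4+4) = 160 ✓

d=160 v_max=20 a_max=5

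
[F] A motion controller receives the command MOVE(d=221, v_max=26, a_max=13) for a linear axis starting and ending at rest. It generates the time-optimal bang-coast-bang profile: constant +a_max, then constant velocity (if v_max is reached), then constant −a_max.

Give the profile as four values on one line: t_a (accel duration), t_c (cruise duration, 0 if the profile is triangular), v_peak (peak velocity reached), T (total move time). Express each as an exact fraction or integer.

t_a=2 t_c=13/2 v_peak=26 T=21/2

vₘ²/aₘ = 26²/13 = 52
221 ≥ 52 ⇒ cruise phase
t_a = 26/13 = 2; v_peak = 26
d_cruise = 221 − 52 = 169; t_c = 169/26 = 13/2
T = 2·2 + 13/2 = 21/2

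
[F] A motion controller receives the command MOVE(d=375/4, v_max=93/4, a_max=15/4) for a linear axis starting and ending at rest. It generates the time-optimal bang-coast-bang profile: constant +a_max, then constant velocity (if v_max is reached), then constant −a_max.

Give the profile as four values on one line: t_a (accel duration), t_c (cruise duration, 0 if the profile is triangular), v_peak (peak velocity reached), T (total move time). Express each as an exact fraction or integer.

vₘ²/aₘ = (93/4)²/(15/4) = 2883/20
375/4 < 2883/20 ⇒ no cruise
v_peak = √(375/4·15/4) = √(5625/16) = 75/4
t_a = (75/4)/(15/4) = 5; t_c = 0
T = 2·5 = 10

t_a=5 t_c=0 v_peak=75/4 T=10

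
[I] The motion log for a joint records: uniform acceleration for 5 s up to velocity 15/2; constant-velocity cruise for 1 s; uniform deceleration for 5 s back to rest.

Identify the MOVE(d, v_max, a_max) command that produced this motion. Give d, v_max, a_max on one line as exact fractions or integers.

d=45 v_max=15/2 a_max=3/2

a_max = (15/2)/5 = 3/2
d_a = ½·15/2·5 = 75/4; d_c = 15/2·1 = 15/2
d = 2·75/4 + 15/2 = 45
t_c = 1 > 0 → v_max = v_peak = 15/2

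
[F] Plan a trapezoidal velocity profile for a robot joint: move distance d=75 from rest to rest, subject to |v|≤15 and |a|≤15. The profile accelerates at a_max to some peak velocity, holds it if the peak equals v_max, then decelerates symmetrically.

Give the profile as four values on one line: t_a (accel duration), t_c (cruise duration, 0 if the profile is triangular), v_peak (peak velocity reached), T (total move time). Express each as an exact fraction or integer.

v_max²/a_max = 15²/15 = 15
75 ≥ 15 → trapezoidal
t_a = 15/15 = 1; v_peak = 15
d_cruise = 75 − 15 = 60; t_c = 60/15 = 4
T = 2·1 + 4 = 6

t_a=1 t_c=4 v_peak=15 T=6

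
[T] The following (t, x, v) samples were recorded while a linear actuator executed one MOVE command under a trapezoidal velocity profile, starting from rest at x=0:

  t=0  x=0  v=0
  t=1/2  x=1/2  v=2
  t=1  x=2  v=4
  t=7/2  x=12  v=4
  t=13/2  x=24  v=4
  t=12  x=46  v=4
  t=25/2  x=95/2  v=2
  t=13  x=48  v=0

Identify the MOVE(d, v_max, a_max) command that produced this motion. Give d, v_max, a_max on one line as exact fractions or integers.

d=48 v_max=4 a_max=4

final state: t=13, x=48, v=0 → d = 48
a_max = (2−0)/(1/2−0) = 4
max v = 4 over t∈[1,12] → v_max = 4
check: 4·(1+11) = 48 ✓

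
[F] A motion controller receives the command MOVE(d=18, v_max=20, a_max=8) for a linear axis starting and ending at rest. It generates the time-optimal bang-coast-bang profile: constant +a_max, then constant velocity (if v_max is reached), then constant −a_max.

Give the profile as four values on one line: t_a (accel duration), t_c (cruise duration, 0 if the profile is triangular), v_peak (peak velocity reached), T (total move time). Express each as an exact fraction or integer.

vₘ²/aₘ = 20²/8 = 50
18 < 50 ⇒ no cruise
v_peak = √(18·8) = √144 = 12
t_a = 12/8 = 3/2; t_c = 0
T = 2·3/2 = 3

t_a=3/2 t_c=0 v_peak=12 T=3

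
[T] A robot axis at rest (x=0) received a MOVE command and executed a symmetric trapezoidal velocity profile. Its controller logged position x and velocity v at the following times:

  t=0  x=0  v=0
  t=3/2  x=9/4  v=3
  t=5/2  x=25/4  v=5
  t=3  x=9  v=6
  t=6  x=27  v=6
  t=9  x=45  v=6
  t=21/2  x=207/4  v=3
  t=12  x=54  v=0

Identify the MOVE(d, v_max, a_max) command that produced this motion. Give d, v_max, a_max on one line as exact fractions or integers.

d=54 v_max=6 a_max=2

final state: t=12, x=54, v=0 → d = 54
a_max = (3−0)/(3/2−0) = 2
max v = 6 over t∈[3,9] → v_max = 6
check: 6·(3+6) = 54 ✓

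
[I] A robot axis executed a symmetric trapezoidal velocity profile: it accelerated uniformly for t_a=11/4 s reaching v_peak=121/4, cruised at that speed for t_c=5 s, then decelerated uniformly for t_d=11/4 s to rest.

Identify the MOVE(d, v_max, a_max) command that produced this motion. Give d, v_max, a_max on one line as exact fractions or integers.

d=3751/16 v_max=121/4 a_max=11

a_max = (121/4)/(11/4) = 11
d_a = ½·121/4·11/4 = 1331/32; d_c = 121/4·5 = 605/4
d = 2·1331/32 + 605/4 = 3751/16
t_c = 5 > 0 so v_max = 121/4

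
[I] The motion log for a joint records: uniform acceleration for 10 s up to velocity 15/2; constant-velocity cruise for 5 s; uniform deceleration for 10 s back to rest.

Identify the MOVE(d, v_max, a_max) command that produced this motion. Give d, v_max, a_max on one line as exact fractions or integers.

d=225/2 v_max=15/2 a_max=3/4

a_max = (15/2)/10 = 3/4
d_a = ½·15/2·10 = 75/2; d_c = 15/2·5 = 75/2
d = 2·75/2 + 75/2 = 225/2
t_c = 5 > 0 ⇒ limit active, v_max = 15/2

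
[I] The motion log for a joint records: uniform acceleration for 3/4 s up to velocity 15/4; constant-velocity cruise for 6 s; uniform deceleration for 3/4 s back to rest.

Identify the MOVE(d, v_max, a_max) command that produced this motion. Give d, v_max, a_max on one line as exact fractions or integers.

a_max = (15/4)/(3/4) = 5
d_a = ½·15/4·3/4 = 45/32; d_c = 15/4·6 = 45/2
d = 2·45/32 + 45/2 = 405/16
t_c = 6 > 0 so v_max = 15/4

d=405/16 v_max=15/4 a_max=5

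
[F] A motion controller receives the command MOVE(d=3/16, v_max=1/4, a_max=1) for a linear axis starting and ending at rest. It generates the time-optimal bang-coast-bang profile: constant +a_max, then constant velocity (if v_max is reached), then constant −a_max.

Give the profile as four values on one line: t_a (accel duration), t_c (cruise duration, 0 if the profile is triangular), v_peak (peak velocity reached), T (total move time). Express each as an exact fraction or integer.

t_a=1/4 t_c=1/2 v_peak=1/4 T=1

v_max²/a_max = (1/4)²/1 = 1/16
3/16 ≥ 1/16 → trapezoidal
t_a = (1/4)/1 = 1/4; v_peak = 1/4
d_cruise = 3/16 − 1/16 = 1/8; t_c = (1/8)/(1/4) = 1/2
T = 2·1/4 + 1/2 = 1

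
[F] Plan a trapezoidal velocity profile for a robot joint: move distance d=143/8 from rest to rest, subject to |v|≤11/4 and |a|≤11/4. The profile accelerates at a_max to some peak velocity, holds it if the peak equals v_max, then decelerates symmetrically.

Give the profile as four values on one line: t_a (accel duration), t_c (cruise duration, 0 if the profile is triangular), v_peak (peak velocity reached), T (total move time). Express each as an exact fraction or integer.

v_max²/a_max = (11/4)²/(11/4) = 11/4
143/8 ≥ 11/4 ⇒ cruise phase
t_a = (11/4)/(11/4) = 1; v_peak = 11/4
d_cruise = 143/8 − 11/4 = 121/8; t_c = (121/8)/(11/4) = 11/2
T = 2·1 + 11/2 = 15/2

t_a=1 t_c=11/2 v_peak=11/4 T=15/2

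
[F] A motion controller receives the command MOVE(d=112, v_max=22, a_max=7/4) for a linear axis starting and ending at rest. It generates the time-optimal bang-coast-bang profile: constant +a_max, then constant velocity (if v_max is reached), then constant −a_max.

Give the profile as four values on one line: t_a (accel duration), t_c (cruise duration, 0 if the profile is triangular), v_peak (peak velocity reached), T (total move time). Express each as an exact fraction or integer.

vₘ²/aₘ = 22²/(7/4) = 1936/7
112 < 1936/7 → triangular
v_peak = √(112·7/4) = √196 = 14
t_a = 14/(7/4) = 8; t_c = 0
T = 2·8 = 16

t_a=8 t_c=0 v_peak=14 T=16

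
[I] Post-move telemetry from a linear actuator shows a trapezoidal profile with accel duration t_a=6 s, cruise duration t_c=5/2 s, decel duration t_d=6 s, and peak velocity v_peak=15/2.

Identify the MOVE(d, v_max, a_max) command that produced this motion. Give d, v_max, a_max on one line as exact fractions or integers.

a_max = (15/2)/6 = 5/4
d_a = ½·15/2·6 = 45/2; d_c = 15/2·5/2 = 75/4
d = 2·45/2 + 75/4 = 255/4
t_c = 5/2 > 0 ⇒ limit active, v_max = 15/2

d=255/4 v_max=15/2 a_max=5/4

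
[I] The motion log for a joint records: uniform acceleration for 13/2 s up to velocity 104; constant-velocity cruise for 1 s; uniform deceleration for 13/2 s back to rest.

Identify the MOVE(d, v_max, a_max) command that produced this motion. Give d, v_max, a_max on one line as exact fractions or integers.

d=780 v_max=104 a_max=16

a_max = 104/(13/2) = 16
d_a = ½·104·13/2 = 338; d_c = 104·1 = 104
d = 2·338 + 104 = 780
t_c = 1 > 0 so v_max = 104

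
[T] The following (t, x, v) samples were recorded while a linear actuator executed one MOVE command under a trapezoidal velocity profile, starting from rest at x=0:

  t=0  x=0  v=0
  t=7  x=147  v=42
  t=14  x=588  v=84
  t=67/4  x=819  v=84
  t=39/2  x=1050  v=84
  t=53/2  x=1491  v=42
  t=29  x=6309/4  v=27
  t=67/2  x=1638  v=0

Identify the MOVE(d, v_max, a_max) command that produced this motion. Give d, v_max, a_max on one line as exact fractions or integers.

final state: t=67/2, x=1638, v=0 → d = 1638
a_max = (42−0)/(7−0) = 6
max v = 84 over t∈[14,39/2] → v_max = 84
check: 84·(14+11/2) = 1638 ✓

d=1638 v_max=84 a_max=6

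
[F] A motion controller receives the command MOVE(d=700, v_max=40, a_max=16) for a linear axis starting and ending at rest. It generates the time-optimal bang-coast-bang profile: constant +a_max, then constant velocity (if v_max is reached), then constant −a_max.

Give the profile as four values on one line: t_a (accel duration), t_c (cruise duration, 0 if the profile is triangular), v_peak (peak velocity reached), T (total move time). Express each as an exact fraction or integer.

vₘ²/aₘ = 40²/16 = 100
700 ≥ 100 → trapezoidal
t_a = 40/16 = 5/2; v_peak = 40
d_cruise = 700 − 100 = 600; t_c = 600/40 = 15
T = 2·5/2 + 15 = 20

t_a=5/2 t_c=15 v_peak=40 T=20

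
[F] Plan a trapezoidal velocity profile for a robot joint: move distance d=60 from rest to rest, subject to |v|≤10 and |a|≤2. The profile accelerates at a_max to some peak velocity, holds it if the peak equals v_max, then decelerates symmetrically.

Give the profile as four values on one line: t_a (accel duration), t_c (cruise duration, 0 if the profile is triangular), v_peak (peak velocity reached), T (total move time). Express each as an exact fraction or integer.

t_a=5 t_c=1 v_peak=10 T=11

v_max²/a_max = 10²/2 = 50
60 ≥ 50 → trapezoidal
t_a = 10/2 = 5; v_peak = 10
d_cruise = 60 − 50 = 10; t_c = 10/10 = 1
T = 2·5 + 1 = 11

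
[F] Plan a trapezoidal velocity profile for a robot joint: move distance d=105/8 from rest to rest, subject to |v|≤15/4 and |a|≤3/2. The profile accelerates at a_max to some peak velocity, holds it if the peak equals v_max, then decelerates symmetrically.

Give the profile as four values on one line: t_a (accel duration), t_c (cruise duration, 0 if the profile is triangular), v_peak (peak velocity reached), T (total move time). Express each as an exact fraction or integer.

vₘ²/aₘ = (15/4)²/(3/2) = 75/8
105/8 ≥ 75/8 → trapezoidal
t_a = (15/4)/(3/2) = 5/2; v_peak = 15/4
d_cruise = 105/8 − 75/8 = 15/4; t_c = (15/4)/(15/4) = 1
T = 2·5/2 + 1 = 6

t_a=5/2 t_c=1 v_peak=15/4 T=6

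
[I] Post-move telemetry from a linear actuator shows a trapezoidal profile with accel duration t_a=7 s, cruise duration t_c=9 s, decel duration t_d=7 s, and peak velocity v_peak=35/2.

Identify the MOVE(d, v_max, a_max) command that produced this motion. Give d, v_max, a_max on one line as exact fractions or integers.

d=280 v_max=35/2 a_max=5/2

a_max = (35/2)/7 = 5/2
d_a = ½·35/2·7 = 245/4; d_c = 35/2·9 = 315/2
d = 2·245/4 + 315/2 = 280
t_c = 9 > 0 → v_max = v_peak = 35/2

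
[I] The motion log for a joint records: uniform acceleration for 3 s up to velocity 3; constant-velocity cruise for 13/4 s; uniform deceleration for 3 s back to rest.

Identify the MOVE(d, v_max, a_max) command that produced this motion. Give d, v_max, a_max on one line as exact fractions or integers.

d=75/4 v_max=3 a_max=1

a_max = 3/3 = 1
d_a = ½·3·3 = 9/2; d_c = 3·13/4 = 39/4
d = 2·9/2 + 39/4 = 75/4
t_c = 13/4 > 0 → v_max = v_peak = 3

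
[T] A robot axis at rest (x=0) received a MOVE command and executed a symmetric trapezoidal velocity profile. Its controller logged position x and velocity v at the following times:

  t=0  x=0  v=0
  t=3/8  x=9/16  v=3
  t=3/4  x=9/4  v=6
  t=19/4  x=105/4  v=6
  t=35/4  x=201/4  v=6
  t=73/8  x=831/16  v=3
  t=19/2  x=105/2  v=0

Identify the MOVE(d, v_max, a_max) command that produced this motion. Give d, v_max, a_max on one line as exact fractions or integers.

d=105/2 v_max=6 a_max=8

final state: t=19/2, x=105/2, v=0 → d = 105/2
a_max = (3−0)/(3/8−0) = 8
max v = 6 over t∈[3/4,35/4] → v_max = 6
check: 6·(3/4+8) = 105/2 ✓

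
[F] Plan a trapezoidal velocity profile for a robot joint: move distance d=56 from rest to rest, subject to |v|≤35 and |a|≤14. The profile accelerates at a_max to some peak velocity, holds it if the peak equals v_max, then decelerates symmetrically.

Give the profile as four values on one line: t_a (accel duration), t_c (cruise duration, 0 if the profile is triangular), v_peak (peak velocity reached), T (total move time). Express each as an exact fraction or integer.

t_a=2 t_c=0 v_peak=28 T=4

vₘ²/aₘ = 35²/14 = 175/2
56 < 175/2 → triangular
v_peak = √(56·14) = √784 = 28
t_a = 28/14 = 2; t_c = 0
T = 2·2 = 4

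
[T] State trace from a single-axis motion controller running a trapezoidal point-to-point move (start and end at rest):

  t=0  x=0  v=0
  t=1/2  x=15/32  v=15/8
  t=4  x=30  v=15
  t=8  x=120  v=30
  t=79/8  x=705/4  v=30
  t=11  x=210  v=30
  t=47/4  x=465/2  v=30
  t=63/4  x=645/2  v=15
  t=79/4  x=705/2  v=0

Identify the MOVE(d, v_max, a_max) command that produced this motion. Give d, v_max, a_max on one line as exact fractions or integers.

final state: t=79/4, x=705/2, v=0 → d = 705/2
a_max = (15/8−0)/(1/2−0) = 15/4
max v = 30 over t∈[8,47/4] → v_max = 30
check: 30·(8+15/4) = 705/2 ✓

d=705/2 v_max=30 a_max=15/4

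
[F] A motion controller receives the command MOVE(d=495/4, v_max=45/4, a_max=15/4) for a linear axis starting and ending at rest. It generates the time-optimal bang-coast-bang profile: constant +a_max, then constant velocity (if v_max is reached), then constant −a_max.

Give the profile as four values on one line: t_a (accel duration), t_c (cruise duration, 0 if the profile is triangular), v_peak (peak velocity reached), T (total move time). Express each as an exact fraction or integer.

t_a=3 t_c=8 v_peak=45/4 T=14

v_max²/a_max = (45/4)²/(15/4) = 135/4
495/4 ≥ 135/4 ⇒ cruise phase
t_a = (45/4)/(15/4) = 3; v_peak = 45/4
d_cruise = 495/4 − 135/4 = 90; t_c = 90/(45/4) = 8
T = 2·3 + 8 = 14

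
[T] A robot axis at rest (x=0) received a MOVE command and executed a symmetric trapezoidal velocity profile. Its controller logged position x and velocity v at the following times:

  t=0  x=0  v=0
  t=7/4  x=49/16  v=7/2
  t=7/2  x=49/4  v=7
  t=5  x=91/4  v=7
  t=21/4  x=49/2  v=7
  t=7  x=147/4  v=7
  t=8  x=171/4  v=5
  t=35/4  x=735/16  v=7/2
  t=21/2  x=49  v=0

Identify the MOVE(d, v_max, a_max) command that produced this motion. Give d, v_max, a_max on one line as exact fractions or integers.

final state: t=21/2, x=49, v=0 → d = 49
a_max = (7/2−0)/(7/4−0) = 2
max v = 7 over t∈[7/2,7] → v_max = 7
check: 7·(7/2+7/2) = 49 ✓

d=49 v_max=7 a_max=2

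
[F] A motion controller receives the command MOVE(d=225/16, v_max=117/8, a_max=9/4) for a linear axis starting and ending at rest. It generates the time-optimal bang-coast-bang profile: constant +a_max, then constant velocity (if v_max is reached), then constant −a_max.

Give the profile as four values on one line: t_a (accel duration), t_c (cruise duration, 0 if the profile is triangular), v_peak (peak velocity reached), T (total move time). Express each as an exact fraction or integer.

t_a=5/2 t_c=0 v_peak=45/8 T=5

v_max²/a_max = (117/8)²/(9/4) = 1521/16
225/16 < 1521/16 so t_c = 0
v_peak = √(225/16·9/4) = √(2025/64) = 45/8
t_a = (45/8)/(9/4) = 5/2; t_c = 0
T = 2·5/2 = 5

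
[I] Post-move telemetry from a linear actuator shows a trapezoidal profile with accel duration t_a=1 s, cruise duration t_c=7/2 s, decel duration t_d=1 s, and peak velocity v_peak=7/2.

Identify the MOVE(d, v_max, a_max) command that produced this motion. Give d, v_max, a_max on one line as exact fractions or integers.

a_max = (7/2)/1 = 7/2
d_a = ½·7/2·1 = 7/4; d_c = 7/2·7/2 = 49/4
d = 2·7/4 + 49/4 = 63/4
t_c = 7/2 > 0 so v_max = 7/2

d=63/4 v_max=7/2 a_max=7/2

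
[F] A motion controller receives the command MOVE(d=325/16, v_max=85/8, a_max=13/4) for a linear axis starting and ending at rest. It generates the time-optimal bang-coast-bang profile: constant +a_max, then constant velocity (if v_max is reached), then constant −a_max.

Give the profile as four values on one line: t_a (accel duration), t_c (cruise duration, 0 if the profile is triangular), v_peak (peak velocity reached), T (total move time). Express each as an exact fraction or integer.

v_max²/a_max = (85/8)²/(13/4) = 7225/208
325/16 < 7225/208 → triangular
v_peak = √(325/16·13/4) = √(4225/64) = 65/8
t_a = (65/8)/(13/4) = 5/2; t_c = 0
T = 2·5/2 = 5

t_a=5/2 t_c=0 v_peak=65/8 T=5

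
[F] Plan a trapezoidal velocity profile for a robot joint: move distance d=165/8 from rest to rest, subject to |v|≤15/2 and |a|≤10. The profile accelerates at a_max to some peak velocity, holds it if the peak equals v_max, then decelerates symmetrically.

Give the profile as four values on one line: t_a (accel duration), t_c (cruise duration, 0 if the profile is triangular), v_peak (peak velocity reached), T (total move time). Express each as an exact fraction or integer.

t_a=3/4 t_c=2 v_peak=15/2 T=7/2

v_max²/a_max = (15/2)²/10 = 45/8
165/8 ≥ 45/8 → trapezoidal
t_a = (15/2)/10 = 3/4; v_peak = 15/2
d_cruise = 165/8 − 45/8 = 15; t_c = 15/(15/2) = 2
T = 2·3/4 + 2 = 7/2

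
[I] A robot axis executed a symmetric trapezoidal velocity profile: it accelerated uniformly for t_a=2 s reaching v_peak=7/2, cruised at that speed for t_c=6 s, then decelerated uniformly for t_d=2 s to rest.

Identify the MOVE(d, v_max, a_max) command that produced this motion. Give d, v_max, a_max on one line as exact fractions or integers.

a_max = (7/2)/2 = 7/4
d_a = ½·7/2·2 = 7/2; d_c = 7/2·6 = 21
d = 2·7/2 + 21 = 28
t_c = 6 > 0 → v_max = v_peak = 7/2

d=28 v_max=7/2 a_max=7/4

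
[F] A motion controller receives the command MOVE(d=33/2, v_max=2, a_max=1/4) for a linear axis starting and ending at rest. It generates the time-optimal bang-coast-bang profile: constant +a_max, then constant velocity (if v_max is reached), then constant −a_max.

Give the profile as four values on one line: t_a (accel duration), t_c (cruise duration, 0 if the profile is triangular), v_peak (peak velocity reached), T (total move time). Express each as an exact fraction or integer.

v_max²/a_max = 2²/(1/4) = 16
33/2 ≥ 16 so v_max reached
t_a = 2/(1/4) = 8; v_peak = 2
d_cruise = 33/2 − 16 = 1/2; t_c = (1/2)/2 = 1/4
T = 2·8 + 1/4 = 65/4

t_a=8 t_c=1/4 v_peak=2 T=65/4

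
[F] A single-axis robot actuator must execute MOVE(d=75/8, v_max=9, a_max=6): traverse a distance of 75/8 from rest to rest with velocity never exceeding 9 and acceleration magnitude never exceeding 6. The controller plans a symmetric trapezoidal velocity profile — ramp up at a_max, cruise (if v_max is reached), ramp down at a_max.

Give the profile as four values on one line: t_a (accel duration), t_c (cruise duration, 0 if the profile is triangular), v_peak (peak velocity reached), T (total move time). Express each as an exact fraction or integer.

(v_max)²/a_max = 9²/6 = 27/2
75/8 < 27/2 ⇒ no cruise
v_peak = √(75/8·6) = √(225/4) = 15/2
t_a = (15/2)/6 = 5/4; t_c = 0
T = 2·5/4 = 5/2

t_a=5/4 t_c=0 v_peak=15/2 T=5/2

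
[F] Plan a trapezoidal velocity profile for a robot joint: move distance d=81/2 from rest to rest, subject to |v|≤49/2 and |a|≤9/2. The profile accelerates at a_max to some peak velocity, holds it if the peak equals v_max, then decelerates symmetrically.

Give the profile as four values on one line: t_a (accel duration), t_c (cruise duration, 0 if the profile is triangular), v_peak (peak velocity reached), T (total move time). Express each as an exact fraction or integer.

(v_max)²/a_max = (49/2)²/(9/2) = 2401/18
81/2 < 2401/18 so t_c = 0
v_peak = √(81/2·9/2) = √(729/4) = 27/2
t_a = (27/2)/(9/2) = 3; t_c = 0
T = 2·3 = 6

t_a=3 t_c=0 v_peak=27/2 T=6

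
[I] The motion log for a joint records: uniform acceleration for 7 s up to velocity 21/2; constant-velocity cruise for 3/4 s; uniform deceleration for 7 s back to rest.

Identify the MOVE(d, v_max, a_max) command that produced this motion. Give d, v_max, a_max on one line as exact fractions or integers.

a_max = (21/2)/7 = 3/2
d_a = ½·21/2·7 = 147/4; d_c = 21/2·3/4 = 63/8
d = 2·147/4 + 63/8 = 651/8
t_c = 3/4 > 0 so v_max = 21/2

d=651/8 v_max=21/2 a_max=3/2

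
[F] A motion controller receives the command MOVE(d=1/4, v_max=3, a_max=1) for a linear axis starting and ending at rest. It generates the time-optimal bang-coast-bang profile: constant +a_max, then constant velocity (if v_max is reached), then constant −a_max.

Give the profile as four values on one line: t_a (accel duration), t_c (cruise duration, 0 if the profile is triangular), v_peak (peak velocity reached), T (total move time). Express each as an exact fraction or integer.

t_a=1/2 t_c=0 v_peak=1/2 T=1

vₘ²/aₘ = 3²/1 = 9
1/4 < 9 → triangular
v_peak = √(1/4·1) = √(1/4) = 1/2
t_a = (1/2)/1 = 1/2; t_c = 0
T = 2·1/2 = 1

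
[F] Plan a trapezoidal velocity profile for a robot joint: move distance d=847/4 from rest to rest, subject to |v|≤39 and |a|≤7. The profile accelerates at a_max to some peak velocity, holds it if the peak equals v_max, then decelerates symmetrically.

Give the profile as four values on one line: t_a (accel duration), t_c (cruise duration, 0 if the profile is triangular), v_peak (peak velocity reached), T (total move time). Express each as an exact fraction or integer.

t_a=11/2 t_c=0 v_peak=77/2 T=11

vₘ²/aₘ = 39²/7 = 1521/7
847/4 < 1521/7 ⇒ no cruise
v_peak = √(847/4·7) = √(5929/4) = 77/2
t_a = (77/2)/7 = 11/2; t_c = 0
T = 2·11/2 = 11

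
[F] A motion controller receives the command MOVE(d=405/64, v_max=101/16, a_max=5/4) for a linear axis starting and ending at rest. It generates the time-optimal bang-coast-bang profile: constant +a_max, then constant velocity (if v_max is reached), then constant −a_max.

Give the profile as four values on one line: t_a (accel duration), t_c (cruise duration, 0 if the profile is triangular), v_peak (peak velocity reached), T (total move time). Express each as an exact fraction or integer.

t_a=9/4 t_c=0 v_peak=45/16 T=9/2

vₘ²/aₘ = (101/16)²/(5/4) = 10201/320
405/64 < 10201/320 so t_c = 0
v_peak = √(405/64·5/4) = √(2025/256) = 45/16
t_a = (45/16)/(5/4) = 9/4; t_c = 0
T = 2·9/4 = 9/2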